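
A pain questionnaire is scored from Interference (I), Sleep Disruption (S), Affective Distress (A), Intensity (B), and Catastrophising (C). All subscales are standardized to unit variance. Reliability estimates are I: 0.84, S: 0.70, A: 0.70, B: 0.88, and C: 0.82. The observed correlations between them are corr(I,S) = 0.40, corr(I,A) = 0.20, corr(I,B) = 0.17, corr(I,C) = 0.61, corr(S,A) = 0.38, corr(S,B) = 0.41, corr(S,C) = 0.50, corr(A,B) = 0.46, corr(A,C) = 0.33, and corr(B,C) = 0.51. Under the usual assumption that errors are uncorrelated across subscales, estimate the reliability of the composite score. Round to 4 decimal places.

Var(I+S+A+B+C) = 5 + 2·[0.40 + 0.20 + 0.17 + 0.61 + 0.38 + 0.41 + 0.50 + 0.46 + 0.33 + 0.51] = 5 + 7.94 = 12.94.
Because errors are independent across components, Cov(Tᵢ,Tⱼ) = Cov(Xᵢ,Xⱼ); the off-diagonal part of the true-score variance is the same as above.
True-score variance = [0.84 + 0.70 + 0.70 + 0.88 + 0.82] + 7.94 = 3.94 + 7.94 = 11.88.
Reliability = 11.88 / 12.94 = 0.9181.

0.9181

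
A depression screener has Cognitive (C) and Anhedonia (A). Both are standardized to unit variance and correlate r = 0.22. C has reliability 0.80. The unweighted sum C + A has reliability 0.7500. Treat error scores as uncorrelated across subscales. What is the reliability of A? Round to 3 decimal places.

0.590

Var(C+A) = 2 + 2·0.22 = 2.440.
True-score variance = ρ_C + ρ_A + 2·0.22, so 0.7500 = (0.80 + ρ_A + 0.44) / 2.440.
ρ_A = 0.7500·2.440 − 0.80 − 0.44 = 0.590.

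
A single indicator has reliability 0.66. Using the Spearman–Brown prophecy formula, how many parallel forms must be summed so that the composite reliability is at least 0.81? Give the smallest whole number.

k ≥ ρ*(1−ρ₁)/(ρ₁(1−ρ*)) = 0.81·0.34 / (0.66·0.19) = 2.196.
Smallest integer k = 3.

3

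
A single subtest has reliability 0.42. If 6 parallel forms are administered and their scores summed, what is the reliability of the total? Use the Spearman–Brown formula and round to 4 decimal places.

ρ_k = kρ / (1 + (k−1)ρ) = 6·0.42 / (1 + 5·0.42) = 2.520 / 3.100 = 0.8129.

0.8129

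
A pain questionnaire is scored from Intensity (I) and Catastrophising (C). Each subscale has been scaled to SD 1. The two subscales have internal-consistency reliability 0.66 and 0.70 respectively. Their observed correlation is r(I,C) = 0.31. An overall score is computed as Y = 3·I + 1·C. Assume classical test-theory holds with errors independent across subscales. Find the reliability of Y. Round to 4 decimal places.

0.7167

Var(Y) = 3² + 1 + 2·[3·0.31] = 10 + 1.86 = 11.86.
Under uncorrelated errors the observed covariances equal the true-score covariances, so only the own-variance terms attenuate.
True-score variance = [3²·0.66 + 0.70] + 1.86 = 6.64 + 1.86 = 8.5.
Reliability = 8.5 / 11.86 = 0.7167.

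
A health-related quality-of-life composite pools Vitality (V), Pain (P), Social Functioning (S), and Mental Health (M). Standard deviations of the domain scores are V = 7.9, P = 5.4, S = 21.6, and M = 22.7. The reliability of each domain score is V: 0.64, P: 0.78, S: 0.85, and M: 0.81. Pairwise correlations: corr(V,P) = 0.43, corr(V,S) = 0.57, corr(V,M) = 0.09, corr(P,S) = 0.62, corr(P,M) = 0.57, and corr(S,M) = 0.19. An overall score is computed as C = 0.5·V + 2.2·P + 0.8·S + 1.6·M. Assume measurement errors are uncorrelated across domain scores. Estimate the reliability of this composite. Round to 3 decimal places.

Var(C) = 0.5²·7.9² + 2.2²·5.4² + 0.8²·21.6² + 1.6²·22.7² + 2·[1.1·7.9·5.4·0.43 + 0.4·7.9·21.6·0.57 + 0.8·7.9·22.7·0.09 + 1.76·5.4·21.6·0.62 + 3.52·5.4·22.7·0.57 + 1.28·21.6·22.7·0.19] = 1774.48 + 1128.93 = 2903.41.
With uncorrelated errors the cross-covariances are all true-score covariance, so they carry over unchanged; only the diagonal terms shrink to ρᵢσᵢ².
True-score variance = [0.5²·7.9²·0.64 + 2.2²·5.4²·0.78 + 0.8²·21.6²·0.85 + 1.6²·22.7²·0.81] + 1128.93 = 1442.38 + 1128.93 = 2571.31.
Reliability = 2571.31 / 2903.41 = 0.886.

0.886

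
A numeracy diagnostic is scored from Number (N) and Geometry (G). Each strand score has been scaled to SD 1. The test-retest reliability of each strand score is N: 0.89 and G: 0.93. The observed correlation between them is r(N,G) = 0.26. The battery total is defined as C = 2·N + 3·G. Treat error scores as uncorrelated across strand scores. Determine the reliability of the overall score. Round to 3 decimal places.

0.934

Var(C) = 2² + 3² + 2·[6·0.26] = 13 + 3.12 = 16.12.
With uncorrelated errors the cross-covariances are all true-score covariance, so they carry over unchanged; only the diagonal terms shrink to ρᵢσᵢ².
True-score variance = [2²·0.89 + 3²·0.93] + 3.12 = 11.93 + 3.12 = 15.05.
Reliability = 15.05 / 16.12 = 0.934.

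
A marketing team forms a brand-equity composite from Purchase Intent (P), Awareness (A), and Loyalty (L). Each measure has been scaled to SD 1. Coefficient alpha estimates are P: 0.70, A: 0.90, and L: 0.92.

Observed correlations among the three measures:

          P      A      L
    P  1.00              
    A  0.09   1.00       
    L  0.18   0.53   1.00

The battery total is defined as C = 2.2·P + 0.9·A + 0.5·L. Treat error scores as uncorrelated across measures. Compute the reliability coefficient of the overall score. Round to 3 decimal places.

Var(C) = 2.2² + 0.9² + 0.5² + 2·[1.98·0.09 + 1.1·0.18 + 0.45·0.53] = 5.9 + 1.2294 = 7.1294.
Under uncorrelated errors the observed covariances equal the true-score covariances, so only the own-variance terms attenuate.
True-score variance = [2.2²·0.70 + 0.9²·0.90 + 0.5²·0.92] + 1.2294 = 4.347 + 1.2294 = 5.5764.
Reliability = 5.5764 / 7.1294 = 0.782.

0.782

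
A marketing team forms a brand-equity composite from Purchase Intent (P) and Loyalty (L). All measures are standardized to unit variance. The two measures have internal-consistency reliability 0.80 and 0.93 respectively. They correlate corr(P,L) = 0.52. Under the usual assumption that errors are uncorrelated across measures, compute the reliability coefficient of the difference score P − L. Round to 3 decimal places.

0.719

Var(P−L) = 1 + 1 − 2·0.52 = 2 − 1.04 = 0.96.
Under uncorrelated errors the observed covariances equal the true-score covariances, so only the own-variance terms attenuate.
True-score variance = [0.80 + 0.93] − 1.04 = 1.73 − 1.04 = 0.69.
Reliability = 0.69 / 0.96 = 0.719.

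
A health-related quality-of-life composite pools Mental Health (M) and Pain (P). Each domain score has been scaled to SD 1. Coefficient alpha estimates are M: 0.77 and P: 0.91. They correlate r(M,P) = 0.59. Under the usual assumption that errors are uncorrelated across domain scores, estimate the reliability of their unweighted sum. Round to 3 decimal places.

0.899

Var(M+P) = 2 + 2·[0.59] = 2 + 1.18 = 3.18.
Under uncorrelated errors the observed covariances equal the true-score covariances, so only the own-variance terms attenuate.
True-score variance = [0.77 + 0.91] + 1.18 = 1.68 + 1.18 = 2.86.
Reliability = 2.86 / 3.18 = 0.899.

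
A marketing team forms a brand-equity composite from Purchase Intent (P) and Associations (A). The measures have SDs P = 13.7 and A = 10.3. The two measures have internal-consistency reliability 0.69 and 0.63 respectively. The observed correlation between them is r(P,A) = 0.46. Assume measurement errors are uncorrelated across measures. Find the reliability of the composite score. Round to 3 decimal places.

Var(P+A) = 13.7² + 10.3² + 2·[13.7·10.3·0.46] = 293.78 + 129.821 = 423.601.
With uncorrelated errors the cross-covariances are all true-score covariance, so they carry over unchanged; only the diagonal terms shrink to ρᵢσᵢ².
True-score variance = [13.7²·0.69 + 10.3²·0.63] + 129.821 = 196.343 + 129.821 = 326.164.
Reliability = 326.164 / 423.601 = 0.770.

0.770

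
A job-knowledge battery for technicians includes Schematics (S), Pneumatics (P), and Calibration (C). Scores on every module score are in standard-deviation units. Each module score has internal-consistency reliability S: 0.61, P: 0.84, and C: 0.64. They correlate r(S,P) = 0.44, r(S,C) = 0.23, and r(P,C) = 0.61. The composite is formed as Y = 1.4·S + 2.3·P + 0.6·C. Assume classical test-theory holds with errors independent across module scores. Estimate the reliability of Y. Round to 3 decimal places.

Var(Y) = 1.4² + 2.3² + 0.6² + 2·[3.22·0.44 + 0.84·0.23 + 1.38·0.61] = 7.61 + 4.9036 = 12.5136.
Under uncorrelated errors the observed covariances equal the true-score covariances, so only the own-variance terms attenuate.
True-score variance = [1.4²·0.61 + 2.3²·0.84 + 0.6²·0.64] + 4.9036 = 5.8696 + 4.9036 = 10.7732.
Reliability = 10.7732 / 12.5136 = 0.861.

0.861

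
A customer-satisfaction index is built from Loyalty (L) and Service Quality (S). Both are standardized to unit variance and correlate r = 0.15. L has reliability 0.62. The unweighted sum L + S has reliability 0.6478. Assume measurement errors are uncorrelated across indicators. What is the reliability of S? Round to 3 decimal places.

0.570

Var(L+S) = 2 + 2·0.15 = 2.300.
True-score variance = ρ_L + ρ_S + 2·0.15, so 0.6478 = (0.62 + ρ_S + 0.30) / 2.300.
ρ_S = 0.6478·2.300 − 0.62 − 0.30 = 0.570.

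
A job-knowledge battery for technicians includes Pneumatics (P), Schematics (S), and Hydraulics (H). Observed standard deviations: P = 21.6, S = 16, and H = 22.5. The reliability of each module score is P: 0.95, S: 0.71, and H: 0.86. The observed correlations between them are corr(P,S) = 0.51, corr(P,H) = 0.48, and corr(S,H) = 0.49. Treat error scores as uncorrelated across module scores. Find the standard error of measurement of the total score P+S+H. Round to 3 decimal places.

12.979

Var(total) = 1228.81 + 1171.87 = 2400.68.
True-score variance = 1060.37 + 1171.87 = 2232.24, so reliability = 0.9298.
Error variance = 2400.68 − 2232.24 = 168.443; SEM = √168.443 = 12.979.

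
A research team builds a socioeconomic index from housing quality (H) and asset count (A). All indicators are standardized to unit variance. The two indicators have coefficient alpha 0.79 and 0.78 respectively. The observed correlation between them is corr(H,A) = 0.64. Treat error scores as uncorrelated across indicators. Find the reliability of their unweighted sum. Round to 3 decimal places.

0.869

Var(H+A) = 2 + 2·[0.64] = 2 + 1.28 = 3.28.
Because errors are independent across components, Cov(Tᵢ,Tⱼ) = Cov(Xᵢ,Xⱼ); the off-diagonal part of the true-score variance is the same as above.
True-score variance = [0.79 + 0.78] + 1.28 = 1.57 + 1.28 = 2.85.
Reliability = 2.85 / 3.28 = 0.869.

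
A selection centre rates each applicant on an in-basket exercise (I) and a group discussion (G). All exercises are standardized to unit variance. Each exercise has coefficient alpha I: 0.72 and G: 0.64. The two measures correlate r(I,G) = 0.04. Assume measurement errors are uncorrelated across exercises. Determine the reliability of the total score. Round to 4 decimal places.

0.6923

Var(I+G) = 2 + 2·[0.04] = 2 + 0.08 = 2.08.
With uncorrelated errors the cross-covariances are all true-score covariance, so they carry over unchanged; only the diagonal terms shrink to ρᵢσᵢ².
True-score variance = [0.72 + 0.64] + 0.08 = 1.36 + 0.08 = 1.44.
Reliability = 1.44 / 2.08 = 0.6923.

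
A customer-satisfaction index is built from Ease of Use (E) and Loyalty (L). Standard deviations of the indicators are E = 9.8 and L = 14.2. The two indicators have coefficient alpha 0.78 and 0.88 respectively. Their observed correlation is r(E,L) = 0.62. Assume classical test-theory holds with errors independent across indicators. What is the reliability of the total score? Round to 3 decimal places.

Var(E+L) = 9.8² + 14.2² + 2·[9.8·14.2·0.62] = 297.68 + 172.558 = 470.238.
With uncorrelated errors the cross-covariances are all true-score covariance, so they carry over unchanged; only the diagonal terms shrink to ρᵢσᵢ².
True-score variance = [9.8²·0.78 + 14.2²·0.88] + 172.558 = 252.354 + 172.558 = 424.913.
Reliability = 424.913 / 470.238 = 0.904.

0.904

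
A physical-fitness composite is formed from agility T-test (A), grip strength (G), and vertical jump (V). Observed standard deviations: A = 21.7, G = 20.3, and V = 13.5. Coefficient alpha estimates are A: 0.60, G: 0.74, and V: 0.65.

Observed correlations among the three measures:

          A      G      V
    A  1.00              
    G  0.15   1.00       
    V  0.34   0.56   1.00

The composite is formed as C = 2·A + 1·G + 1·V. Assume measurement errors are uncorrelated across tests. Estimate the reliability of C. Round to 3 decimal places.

Var(C) = 2²·21.7² + 20.3² + 13.5² + 2·[2·21.7·20.3·0.15 + 2·21.7·13.5·0.34 + 20.3·13.5·0.56] = 2477.9 + 969.654 = 3447.55.
Because errors are independent across components, Cov(Tᵢ,Tⱼ) = Cov(Xᵢ,Xⱼ); the off-diagonal part of the true-score variance is the same as above.
True-score variance = [2²·21.7²·0.60 + 20.3²·0.74 + 13.5²·0.65] + 969.654 = 1553.55 + 969.654 = 2523.2.
Reliability = 2523.2 / 3447.55 = 0.732.

0.732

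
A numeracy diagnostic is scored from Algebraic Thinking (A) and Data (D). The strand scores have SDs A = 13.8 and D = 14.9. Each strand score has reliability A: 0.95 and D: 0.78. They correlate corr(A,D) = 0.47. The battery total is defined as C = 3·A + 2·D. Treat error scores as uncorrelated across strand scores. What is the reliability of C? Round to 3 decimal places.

Var(C) = 3²·13.8² + 2²·14.9² + 2·[6·13.8·14.9·0.47] = 2602 + 1159.7 = 3761.7.
Because errors are independent across components, Cov(Tᵢ,Tⱼ) = Cov(Xᵢ,Xⱼ); the off-diagonal part of the true-score variance is the same as above.
True-score variance = [3²·13.8²·0.95 + 2²·14.9²·0.78] + 1159.7 = 2320.93 + 1159.7 = 3480.63.
Reliability = 3480.63 / 3761.7 = 0.925.

0.925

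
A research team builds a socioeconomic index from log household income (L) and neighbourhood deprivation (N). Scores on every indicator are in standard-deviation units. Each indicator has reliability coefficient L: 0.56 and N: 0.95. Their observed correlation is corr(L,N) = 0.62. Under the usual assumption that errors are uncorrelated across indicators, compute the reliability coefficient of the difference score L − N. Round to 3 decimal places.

0.355

Var(L−N) = 1 + 1 − 2·0.62 = 2 − 1.24 = 0.76.
Under uncorrelated errors the observed covariances equal the true-score covariances, so only the own-variance terms attenuate.
True-score variance = [0.56 + 0.95] − 1.24 = 1.51 − 1.24 = 0.27.
Reliability = 0.27 / 0.76 = 0.355.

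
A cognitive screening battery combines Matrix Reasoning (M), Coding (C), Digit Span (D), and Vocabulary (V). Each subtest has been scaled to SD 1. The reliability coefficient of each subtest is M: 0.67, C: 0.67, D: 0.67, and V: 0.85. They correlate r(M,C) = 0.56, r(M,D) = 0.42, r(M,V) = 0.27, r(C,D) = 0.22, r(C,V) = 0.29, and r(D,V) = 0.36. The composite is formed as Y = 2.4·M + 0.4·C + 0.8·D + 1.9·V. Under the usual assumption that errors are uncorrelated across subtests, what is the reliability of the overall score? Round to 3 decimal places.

0.841

Var(Y) = 2.4² + 0.4² + 0.8² + 1.9² + 2·[0.96·0.56 + 1.92·0.42 + 4.56·0.27 + 0.32·0.22 + 0.76·0.29 + 1.52·0.36] = 10.17 + 6.8264 = 16.9964.
With uncorrelated errors the cross-covariances are all true-score covariance, so they carry over unchanged; only the diagonal terms shrink to ρᵢσᵢ².
True-score variance = [2.4²·0.67 + 0.4²·0.67 + 0.8²·0.67 + 1.9²·0.85] + 6.8264 = 7.4637 + 6.8264 = 14.2901.
Reliability = 14.2901 / 16.9964 = 0.841.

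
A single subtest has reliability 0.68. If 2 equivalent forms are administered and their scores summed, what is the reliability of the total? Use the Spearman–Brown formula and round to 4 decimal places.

ρ_k = kρ / (1 + (k−1)ρ) = 2·0.68 / (1 + 1·0.68) = 1.360 / 1.680 = 0.8095.

0.8095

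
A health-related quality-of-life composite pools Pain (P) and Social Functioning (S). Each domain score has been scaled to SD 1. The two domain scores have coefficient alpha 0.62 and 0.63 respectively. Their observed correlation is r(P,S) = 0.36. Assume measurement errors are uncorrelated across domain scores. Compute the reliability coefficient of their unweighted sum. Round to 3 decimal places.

0.724

Var(P+S) = 2 + 2·[0.36] = 2 + 0.72 = 2.72.
Because errors are independent across components, Cov(Tᵢ,Tⱼ) = Cov(Xᵢ,Xⱼ); the off-diagonal part of the true-score variance is the same as above.
True-score variance = [0.62 + 0.63] + 0.72 = 1.25 + 0.72 = 1.97.
Reliability = 1.97 / 2.72 = 0.724.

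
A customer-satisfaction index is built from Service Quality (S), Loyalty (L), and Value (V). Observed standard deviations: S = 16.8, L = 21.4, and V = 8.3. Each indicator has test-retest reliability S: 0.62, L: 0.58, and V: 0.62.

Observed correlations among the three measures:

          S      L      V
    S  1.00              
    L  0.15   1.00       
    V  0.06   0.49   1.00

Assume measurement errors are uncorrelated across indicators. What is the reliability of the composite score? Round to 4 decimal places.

Var(S+L+V) = 16.8² + 21.4² + 8.3² + 2·[16.8·21.4·0.15 + 16.8·8.3·0.06 + 21.4·8.3·0.49] = 809.09 + 298.656 = 1107.75.
Under uncorrelated errors the observed covariances equal the true-score covariances, so only the own-variance terms attenuate.
True-score variance = [16.8²·0.62 + 21.4²·0.58 + 8.3²·0.62] + 298.656 = 483.317 + 298.656 = 781.974.
Reliability = 781.974 / 1107.75 = 0.7059.

0.7059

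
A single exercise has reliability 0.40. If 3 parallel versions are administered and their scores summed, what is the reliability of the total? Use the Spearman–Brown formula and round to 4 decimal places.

ρ_k = kρ / (1 + (k−1)ρ) = 3·0.40 / (1 + 2·0.40) = 1.200 / 1.800 = 0.6667.

0.6667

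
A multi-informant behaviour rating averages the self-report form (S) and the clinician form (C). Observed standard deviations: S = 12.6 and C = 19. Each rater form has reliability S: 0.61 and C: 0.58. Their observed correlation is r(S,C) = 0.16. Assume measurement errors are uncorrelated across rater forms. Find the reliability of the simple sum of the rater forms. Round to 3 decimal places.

0.642

Var(S+C) = 12.6² + 19² + 2·[12.6·19·0.16] = 519.76 + 76.608 = 596.368.
With uncorrelated errors the cross-covariances are all true-score covariance, so they carry over unchanged; only the diagonal terms shrink to ρᵢσᵢ².
True-score variance = [12.6²·0.61 + 19²·0.58] + 76.608 = 306.224 + 76.608 = 382.832.
Reliability = 382.832 / 596.368 = 0.642.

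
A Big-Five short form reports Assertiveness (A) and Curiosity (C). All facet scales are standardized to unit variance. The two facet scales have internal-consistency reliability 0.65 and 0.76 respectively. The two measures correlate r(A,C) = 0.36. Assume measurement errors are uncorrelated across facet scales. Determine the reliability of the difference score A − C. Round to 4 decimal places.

Var(A−C) = 1 + 1 − 2·0.36 = 2 − 0.72 = 1.28.
With uncorrelated errors the cross-covariances are all true-score covariance, so they carry over unchanged; only the diagonal terms shrink to ρᵢσᵢ².
True-score variance = [0.65 + 0.76] − 0.72 = 1.41 − 0.72 = 0.69.
Reliability = 0.69 / 1.28 = 0.5391.

0.5391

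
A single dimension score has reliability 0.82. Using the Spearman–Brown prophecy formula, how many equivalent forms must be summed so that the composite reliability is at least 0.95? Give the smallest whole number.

5

k ≥ ρ*(1−ρ₁)/(ρ₁(1−ρ*)) = 0.95·0.18 / (0.82·0.05) = 4.171.
Smallest integer k = 5.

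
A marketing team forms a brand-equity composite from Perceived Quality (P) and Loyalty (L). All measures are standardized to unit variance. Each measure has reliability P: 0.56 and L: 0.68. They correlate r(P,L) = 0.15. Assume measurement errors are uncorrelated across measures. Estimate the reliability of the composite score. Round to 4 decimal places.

0.6696

Var(P+L) = 2 + 2·[0.15] = 2 + 0.3 = 2.3.
With uncorrelated errors the cross-covariances are all true-score covariance, so they carry over unchanged; only the diagonal terms shrink to ρᵢσᵢ².
True-score variance = [0.56 + 0.68] + 0.3 = 1.24 + 0.3 = 1.54.
Reliability = 1.54 / 2.3 = 0.6696.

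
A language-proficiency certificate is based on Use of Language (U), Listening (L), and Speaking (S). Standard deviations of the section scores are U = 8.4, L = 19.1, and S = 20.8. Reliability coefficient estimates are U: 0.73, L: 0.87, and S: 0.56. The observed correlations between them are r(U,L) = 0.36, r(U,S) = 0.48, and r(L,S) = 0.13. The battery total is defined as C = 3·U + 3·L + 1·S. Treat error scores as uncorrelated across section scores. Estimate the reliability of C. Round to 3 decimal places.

Var(C) = 3²·8.4² + 3²·19.1² + 20.8² + 2·[9·8.4·19.1·0.36 + 3·8.4·20.8·0.48 + 3·19.1·20.8·0.13] = 4350.97 + 1852.72 = 6203.69.
Because errors are independent across components, Cov(Tᵢ,Tⱼ) = Cov(Xᵢ,Xⱼ); the off-diagonal part of the true-score variance is the same as above.
True-score variance = [3²·8.4²·0.73 + 3²·19.1²·0.87 + 20.8²·0.56] + 1852.72 = 3562.32 + 1852.72 = 5415.04.
Reliability = 5415.04 / 6203.69 = 0.873.

0.873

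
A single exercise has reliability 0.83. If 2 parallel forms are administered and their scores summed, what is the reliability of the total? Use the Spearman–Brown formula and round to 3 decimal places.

0.907

ρ_k = kρ / (1 + (k−1)ρ) = 2·0.83 / (1 + 1·0.83) = 1.660 / 1.830 = 0.907.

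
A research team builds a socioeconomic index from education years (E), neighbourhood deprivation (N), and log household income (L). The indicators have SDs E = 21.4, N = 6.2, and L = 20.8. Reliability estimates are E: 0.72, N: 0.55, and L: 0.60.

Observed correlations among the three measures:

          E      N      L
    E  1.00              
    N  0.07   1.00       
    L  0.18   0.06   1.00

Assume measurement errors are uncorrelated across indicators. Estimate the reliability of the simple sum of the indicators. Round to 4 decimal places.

0.7164

Var(E+N+L) = 21.4² + 6.2² + 20.8² + 2·[21.4·6.2·0.07 + 21.4·20.8·0.18 + 6.2·20.8·0.06] = 929.04 + 194.294 = 1123.33.
Under uncorrelated errors the observed covariances equal the true-score covariances, so only the own-variance terms attenuate.
True-score variance = [21.4²·0.72 + 6.2²·0.55 + 20.8²·0.60] + 194.294 = 610.457 + 194.294 = 804.751.
Reliability = 804.751 / 1123.33 = 0.7164.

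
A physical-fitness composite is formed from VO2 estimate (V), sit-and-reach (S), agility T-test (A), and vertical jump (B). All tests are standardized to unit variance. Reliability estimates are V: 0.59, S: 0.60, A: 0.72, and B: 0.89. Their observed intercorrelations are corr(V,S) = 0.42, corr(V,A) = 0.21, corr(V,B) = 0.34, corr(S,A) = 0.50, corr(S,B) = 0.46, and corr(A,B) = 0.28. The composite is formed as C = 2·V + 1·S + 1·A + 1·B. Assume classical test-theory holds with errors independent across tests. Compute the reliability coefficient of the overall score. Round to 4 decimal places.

Var(C) = 2² + 1 + 1 + 1 + 2·[2·0.42 + 2·0.21 + 2·0.34 + 0.50 + 0.46 + 0.28] = 7 + 6.36 = 13.36.
With uncorrelated errors the cross-covariances are all true-score covariance, so they carry over unchanged; only the diagonal terms shrink to ρᵢσᵢ².
True-score variance = [2²·0.59 + 0.60 + 0.72 + 0.89] + 6.36 = 4.57 + 6.36 = 10.93.
Reliability = 10.93 / 13.36 = 0.8181.

0.8181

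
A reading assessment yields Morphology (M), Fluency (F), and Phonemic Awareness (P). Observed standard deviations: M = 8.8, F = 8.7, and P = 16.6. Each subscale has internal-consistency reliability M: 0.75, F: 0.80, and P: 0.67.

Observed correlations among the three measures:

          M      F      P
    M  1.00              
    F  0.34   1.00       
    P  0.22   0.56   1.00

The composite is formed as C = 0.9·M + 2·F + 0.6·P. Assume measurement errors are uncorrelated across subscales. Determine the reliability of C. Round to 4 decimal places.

Var(C) = 0.9²·8.8² + 2²·8.7² + 0.6²·16.6² + 2·[1.8·8.8·8.7·0.34 + 0.54·8.8·16.6·0.22 + 1.2·8.7·16.6·0.56] = 464.688 + 322.519 = 787.207.
Under uncorrelated errors the observed covariances equal the true-score covariances, so only the own-variance terms attenuate.
True-score variance = [0.9²·8.8²·0.75 + 2²·8.7²·0.80 + 0.6²·16.6²·0.67] + 322.519 = 355.718 + 322.519 = 678.236.
Reliability = 678.236 / 787.207 = 0.8616.

0.8616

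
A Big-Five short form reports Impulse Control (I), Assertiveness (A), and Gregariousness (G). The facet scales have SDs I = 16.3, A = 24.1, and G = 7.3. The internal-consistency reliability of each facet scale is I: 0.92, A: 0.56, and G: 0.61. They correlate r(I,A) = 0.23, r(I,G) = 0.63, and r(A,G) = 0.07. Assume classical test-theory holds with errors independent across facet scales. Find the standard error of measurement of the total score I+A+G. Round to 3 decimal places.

Var(total) = 899.79 + 355.259 = 1255.05.
True-score variance = 602.195 + 355.259 = 957.455, so reliability = 0.7629.
Error variance = 1255.05 − 957.455 = 297.595; SEM = √297.595 = 17.251.

17.251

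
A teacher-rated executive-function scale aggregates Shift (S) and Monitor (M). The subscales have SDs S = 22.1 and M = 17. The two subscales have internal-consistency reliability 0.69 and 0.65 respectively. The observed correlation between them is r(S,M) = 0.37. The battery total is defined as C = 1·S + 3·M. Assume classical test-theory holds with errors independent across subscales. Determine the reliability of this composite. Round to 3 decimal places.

Var(C) = 22.1² + 3²·17² + 2·[3·22.1·17·0.37] = 3089.41 + 834.054 = 3923.46.
Because errors are independent across components, Cov(Tᵢ,Tⱼ) = Cov(Xᵢ,Xⱼ); the off-diagonal part of the true-score variance is the same as above.
True-score variance = [22.1²·0.69 + 3²·17²·0.65] + 834.054 = 2027.65 + 834.054 = 2861.71.
Reliability = 2861.71 / 3923.46 = 0.729.

0.729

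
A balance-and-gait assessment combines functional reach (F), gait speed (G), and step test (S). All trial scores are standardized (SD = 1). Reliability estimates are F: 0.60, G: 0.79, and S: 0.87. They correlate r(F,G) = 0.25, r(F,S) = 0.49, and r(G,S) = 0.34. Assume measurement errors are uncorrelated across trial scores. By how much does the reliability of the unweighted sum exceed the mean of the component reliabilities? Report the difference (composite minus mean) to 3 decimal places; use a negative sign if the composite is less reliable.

0.103

Var(sum) = 3 + 2.16 = 5.16; true-score variance = 2.26 + 2.16 = 4.42; composite reliability = 0.8566.
Mean component reliability = 0.7533.
Difference = 0.8566 − 0.7533 = 0.103.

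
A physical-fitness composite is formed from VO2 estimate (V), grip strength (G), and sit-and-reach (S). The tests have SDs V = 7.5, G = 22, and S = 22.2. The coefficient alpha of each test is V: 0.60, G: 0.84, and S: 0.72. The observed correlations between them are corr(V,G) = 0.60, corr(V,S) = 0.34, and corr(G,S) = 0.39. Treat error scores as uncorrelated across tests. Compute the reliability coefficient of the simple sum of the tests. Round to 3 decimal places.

Var(V+G+S) = 7.5² + 22² + 22.2² + 2·[7.5·22·0.60 + 7.5·22.2·0.34 + 22·22.2·0.39] = 1033.09 + 692.172 = 1725.26.
With uncorrelated errors the cross-covariances are all true-score covariance, so they carry over unchanged; only the diagonal terms shrink to ρᵢσᵢ².
True-score variance = [7.5²·0.60 + 22²·0.84 + 22.2²·0.72] + 692.172 = 795.155 + 692.172 = 1487.33.
Reliability = 1487.33 / 1725.26 = 0.862.

0.862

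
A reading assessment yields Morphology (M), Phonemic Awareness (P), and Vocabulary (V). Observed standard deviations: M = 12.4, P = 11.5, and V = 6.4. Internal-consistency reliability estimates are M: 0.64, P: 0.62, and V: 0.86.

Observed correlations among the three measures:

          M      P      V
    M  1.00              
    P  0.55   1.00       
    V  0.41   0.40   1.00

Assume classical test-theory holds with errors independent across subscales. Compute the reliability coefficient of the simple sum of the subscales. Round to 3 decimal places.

Var(M+P+V) = 12.4² + 11.5² + 6.4² + 2·[12.4·11.5·0.55 + 12.4·6.4·0.41 + 11.5·6.4·0.40] = 326.97 + 280.815 = 607.785.
Under uncorrelated errors the observed covariances equal the true-score covariances, so only the own-variance terms attenuate.
True-score variance = [12.4²·0.64 + 11.5²·0.62 + 6.4²·0.86] + 280.815 = 215.627 + 280.815 = 496.442.
Reliability = 496.442 / 607.785 = 0.817.

0.817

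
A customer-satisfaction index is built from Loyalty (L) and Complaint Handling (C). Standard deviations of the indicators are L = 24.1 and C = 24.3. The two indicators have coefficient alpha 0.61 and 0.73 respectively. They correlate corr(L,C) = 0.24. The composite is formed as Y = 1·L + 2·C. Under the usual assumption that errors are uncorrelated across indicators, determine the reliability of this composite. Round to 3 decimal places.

Var(Y) = 24.1² + 2²·24.3² + 2·[2·24.1·24.3·0.24] = 2942.77 + 562.205 = 3504.97.
Under uncorrelated errors the observed covariances equal the true-score covariances, so only the own-variance terms attenuate.
True-score variance = [24.1²·0.61 + 2²·24.3²·0.73] + 562.205 = 2078.52 + 562.205 = 2640.73.
Reliability = 2640.73 / 3504.97 = 0.753.

0.753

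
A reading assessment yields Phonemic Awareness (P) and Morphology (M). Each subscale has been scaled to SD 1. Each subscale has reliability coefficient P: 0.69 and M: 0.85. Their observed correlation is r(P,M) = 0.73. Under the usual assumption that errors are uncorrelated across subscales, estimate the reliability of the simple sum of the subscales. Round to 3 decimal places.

Var(P+M) = 2 + 2·[0.73] = 2 + 1.46 = 3.46.
Because errors are independent across components, Cov(Tᵢ,Tⱼ) = Cov(Xᵢ,Xⱼ); the off-diagonal part of the true-score variance is the same as above.
True-score variance = [0.69 + 0.85] + 1.46 = 1.54 + 1.46 = 3.
Reliability = 3 / 3.46 = 0.867.

0.867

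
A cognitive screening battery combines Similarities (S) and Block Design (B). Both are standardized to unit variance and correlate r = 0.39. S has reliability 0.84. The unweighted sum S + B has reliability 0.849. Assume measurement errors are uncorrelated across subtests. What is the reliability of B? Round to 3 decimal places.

0.740

Var(S+B) = 2 + 2·0.39 = 2.780.
True-score variance = ρ_S + ρ_B + 2·0.39, so 0.849 = (0.84 + ρ_B + 0.78) / 2.780.
ρ_B = 0.849·2.780 − 0.84 − 0.78 = 0.740.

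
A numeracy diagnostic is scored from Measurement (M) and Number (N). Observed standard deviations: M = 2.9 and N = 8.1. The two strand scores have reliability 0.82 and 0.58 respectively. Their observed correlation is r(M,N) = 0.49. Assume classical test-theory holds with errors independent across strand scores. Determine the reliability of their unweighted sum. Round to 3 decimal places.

Var(M+N) = 2.9² + 8.1² + 2·[2.9·8.1·0.49] = 74.02 + 23.0202 = 97.0402.
With uncorrelated errors the cross-covariances are all true-score covariance, so they carry over unchanged; only the diagonal terms shrink to ρᵢσᵢ².
True-score variance = [2.9²·0.82 + 8.1²·0.58] + 23.0202 = 44.95 + 23.0202 = 67.9702.
Reliability = 67.9702 / 97.0402 = 0.700.

0.700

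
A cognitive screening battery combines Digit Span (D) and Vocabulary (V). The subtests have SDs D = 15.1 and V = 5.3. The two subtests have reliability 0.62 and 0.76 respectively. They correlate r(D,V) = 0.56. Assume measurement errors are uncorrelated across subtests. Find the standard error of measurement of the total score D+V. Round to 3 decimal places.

Var(total) = 256.1 + 89.6336 = 345.734.
True-score variance = 162.715 + 89.6336 = 252.348, so reliability = 0.7299.
Error variance = 345.734 − 252.348 = 93.3854; SEM = √93.3854 = 9.664.

9.664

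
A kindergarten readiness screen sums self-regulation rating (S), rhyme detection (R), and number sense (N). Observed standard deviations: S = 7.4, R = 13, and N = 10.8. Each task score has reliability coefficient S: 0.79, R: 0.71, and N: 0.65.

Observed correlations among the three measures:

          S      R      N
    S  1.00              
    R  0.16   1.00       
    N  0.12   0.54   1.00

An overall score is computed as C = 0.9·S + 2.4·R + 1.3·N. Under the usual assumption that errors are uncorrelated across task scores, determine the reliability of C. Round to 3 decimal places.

Var(C) = 0.9²·7.4² + 2.4²·13² + 1.3²·10.8² + 2·[2.16·7.4·13·0.16 + 1.17·7.4·10.8·0.12 + 3.12·13·10.8·0.54] = 1214.92 + 562.027 = 1776.94.
Under uncorrelated errors the observed covariances equal the true-score covariances, so only the own-variance terms attenuate.
True-score variance = [0.9²·7.4²·0.79 + 2.4²·13²·0.71 + 1.3²·10.8²·0.65] + 562.027 = 854.312 + 562.027 = 1416.34.
Reliability = 1416.34 / 1776.94 = 0.797.

0.797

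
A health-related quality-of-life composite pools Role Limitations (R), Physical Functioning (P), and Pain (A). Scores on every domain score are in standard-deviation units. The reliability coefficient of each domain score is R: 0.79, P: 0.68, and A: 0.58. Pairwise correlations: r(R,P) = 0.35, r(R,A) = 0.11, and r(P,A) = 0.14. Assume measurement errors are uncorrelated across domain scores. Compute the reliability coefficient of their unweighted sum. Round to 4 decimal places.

Var(R+P+A) = 3 + 2·[0.35 + 0.11 + 0.14] = 3 + 1.2 = 4.2.
Under uncorrelated errors the observed covariances equal the true-score covariances, so only the own-variance terms attenuate.
True-score variance = [0.79 + 0.68 + 0.58] + 1.2 = 2.05 + 1.2 = 3.25.
Reliability = 3.25 / 4.2 = 0.7738.

0.7738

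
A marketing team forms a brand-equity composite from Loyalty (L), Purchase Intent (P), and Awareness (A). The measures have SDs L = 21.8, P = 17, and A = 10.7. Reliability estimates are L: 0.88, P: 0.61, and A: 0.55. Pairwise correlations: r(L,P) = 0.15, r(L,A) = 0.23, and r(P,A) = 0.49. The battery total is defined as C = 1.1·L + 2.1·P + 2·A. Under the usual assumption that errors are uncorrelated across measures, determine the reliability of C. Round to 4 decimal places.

Var(C) = 1.1²·21.8² + 2.1²·17² + 2²·10.7² + 2·[2.31·21.8·17·0.15 + 2.2·21.8·10.7·0.23 + 4.2·17·10.7·0.49] = 2307.49 + 1241.59 = 3549.08.
Under uncorrelated errors the observed covariances equal the true-score covariances, so only the own-variance terms attenuate.
True-score variance = [1.1²·21.8²·0.88 + 2.1²·17²·0.61 + 2²·10.7²·0.55] + 1241.59 = 1535.35 + 1241.59 = 2776.94.
Reliability = 2776.94 / 3549.08 = 0.7824.

0.7824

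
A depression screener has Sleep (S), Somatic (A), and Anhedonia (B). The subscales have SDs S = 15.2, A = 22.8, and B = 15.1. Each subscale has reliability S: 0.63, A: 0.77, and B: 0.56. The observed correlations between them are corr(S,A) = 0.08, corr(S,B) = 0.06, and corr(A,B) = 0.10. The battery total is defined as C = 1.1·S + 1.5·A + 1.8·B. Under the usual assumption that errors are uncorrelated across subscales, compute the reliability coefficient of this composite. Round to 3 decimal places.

0.723

Var(C) = 1.1²·15.2² + 1.5²·22.8² + 1.8²·15.1² + 2·[1.65·15.2·22.8·0.08 + 1.98·15.2·15.1·0.06 + 2.7·22.8·15.1·0.10] = 2187.95 + 331.937 = 2519.89.
Because errors are independent across components, Cov(Tᵢ,Tⱼ) = Cov(Xᵢ,Xⱼ); the off-diagonal part of the true-score variance is the same as above.
True-score variance = [1.1²·15.2²·0.63 + 1.5²·22.8²·0.77 + 1.8²·15.1²·0.56] + 331.937 = 1490.45 + 331.937 = 1822.38.
Reliability = 1822.38 / 2519.89 = 0.723.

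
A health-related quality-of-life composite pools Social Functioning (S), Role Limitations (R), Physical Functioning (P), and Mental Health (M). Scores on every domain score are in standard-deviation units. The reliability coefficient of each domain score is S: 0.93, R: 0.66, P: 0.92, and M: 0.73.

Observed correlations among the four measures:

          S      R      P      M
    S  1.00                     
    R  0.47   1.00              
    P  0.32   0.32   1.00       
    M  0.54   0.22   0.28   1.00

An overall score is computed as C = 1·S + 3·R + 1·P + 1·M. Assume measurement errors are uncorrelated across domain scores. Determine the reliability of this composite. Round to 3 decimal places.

0.829

Var(C) = 1 + 3² + 1 + 1 + 2·[3·0.47 + 0.32 + 0.54 + 3·0.32 + 3·0.22 + 0.28] = 12 + 8.34 = 20.34.
Because errors are independent across components, Cov(Tᵢ,Tⱼ) = Cov(Xᵢ,Xⱼ); the off-diagonal part of the true-score variance is the same as above.
True-score variance = [0.93 + 3²·0.66 + 0.92 + 0.73] + 8.34 = 8.52 + 8.34 = 16.86.
Reliability = 16.86 / 20.34 = 0.829.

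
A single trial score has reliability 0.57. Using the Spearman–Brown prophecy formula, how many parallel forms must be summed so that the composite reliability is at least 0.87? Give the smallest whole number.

k ≥ ρ*(1−ρ₁)/(ρ₁(1−ρ*)) = 0.87·0.43 / (0.57·0.13) = 5.049.
Smallest integer k = 6.

6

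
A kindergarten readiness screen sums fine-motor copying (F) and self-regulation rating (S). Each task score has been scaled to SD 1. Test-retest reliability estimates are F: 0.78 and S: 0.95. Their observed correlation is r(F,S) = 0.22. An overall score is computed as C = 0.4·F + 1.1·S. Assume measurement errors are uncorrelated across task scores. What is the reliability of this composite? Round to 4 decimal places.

Var(C) = 0.4² + 1.1² + 2·[0.44·0.22] = 1.37 + 0.1936 = 1.5636.
Because errors are independent across components, Cov(Tᵢ,Tⱼ) = Cov(Xᵢ,Xⱼ); the off-diagonal part of the true-score variance is the same as above.
True-score variance = [0.4²·0.78 + 1.1²·0.95] + 0.1936 = 1.2743 + 0.1936 = 1.4679.
Reliability = 1.4679 / 1.5636 = 0.9388.

0.9388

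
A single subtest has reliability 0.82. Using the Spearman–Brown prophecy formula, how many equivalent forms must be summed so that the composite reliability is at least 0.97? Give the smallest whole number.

k ≥ ρ*(1−ρ₁)/(ρ₁(1−ρ*)) = 0.97·0.18 / (0.82·0.03) = 7.098.
Smallest integer k = 8.

8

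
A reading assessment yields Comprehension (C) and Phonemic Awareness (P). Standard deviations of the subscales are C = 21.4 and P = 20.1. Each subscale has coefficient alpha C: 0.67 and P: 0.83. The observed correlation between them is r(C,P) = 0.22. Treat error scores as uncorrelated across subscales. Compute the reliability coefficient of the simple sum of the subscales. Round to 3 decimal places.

0.791

Var(C+P) = 21.4² + 20.1² + 2·[21.4·20.1·0.22] = 861.97 + 189.262 = 1051.23.
Because errors are independent across components, Cov(Tᵢ,Tⱼ) = Cov(Xᵢ,Xⱼ); the off-diagonal part of the true-score variance is the same as above.
True-score variance = [21.4²·0.67 + 20.1²·0.83] + 189.262 = 642.161 + 189.262 = 831.423.
Reliability = 831.423 / 1051.23 = 0.791.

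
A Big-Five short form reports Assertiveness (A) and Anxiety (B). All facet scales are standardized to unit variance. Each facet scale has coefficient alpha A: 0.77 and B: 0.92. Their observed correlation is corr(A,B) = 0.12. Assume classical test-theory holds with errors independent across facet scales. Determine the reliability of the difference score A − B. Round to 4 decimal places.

Var(A−B) = 1 + 1 − 2·0.12 = 2 − 0.24 = 1.76.
Under uncorrelated errors the observed covariances equal the true-score covariances, so only the own-variance terms attenuate.
True-score variance = [0.77 + 0.92] − 0.24 = 1.69 − 0.24 = 1.45.
Reliability = 1.45 / 1.76 = 0.8239.

0.8239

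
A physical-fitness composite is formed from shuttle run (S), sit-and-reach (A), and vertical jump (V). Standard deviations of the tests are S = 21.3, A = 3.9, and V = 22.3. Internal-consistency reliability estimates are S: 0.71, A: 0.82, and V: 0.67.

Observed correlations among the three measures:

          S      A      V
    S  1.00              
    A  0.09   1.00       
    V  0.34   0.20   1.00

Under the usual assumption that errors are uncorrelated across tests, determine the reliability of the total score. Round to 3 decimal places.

0.777

Var(S+A+V) = 21.3² + 3.9² + 22.3² + 2·[21.3·3.9·0.09 + 21.3·22.3·0.34 + 3.9·22.3·0.20] = 966.19 + 372.734 = 1338.92.
With uncorrelated errors the cross-covariances are all true-score covariance, so they carry over unchanged; only the diagonal terms shrink to ρᵢσᵢ².
True-score variance = [21.3²·0.71 + 3.9²·0.82 + 22.3²·0.67] + 372.734 = 667.776 + 372.734 = 1040.51.
Reliability = 1040.51 / 1338.92 = 0.777.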